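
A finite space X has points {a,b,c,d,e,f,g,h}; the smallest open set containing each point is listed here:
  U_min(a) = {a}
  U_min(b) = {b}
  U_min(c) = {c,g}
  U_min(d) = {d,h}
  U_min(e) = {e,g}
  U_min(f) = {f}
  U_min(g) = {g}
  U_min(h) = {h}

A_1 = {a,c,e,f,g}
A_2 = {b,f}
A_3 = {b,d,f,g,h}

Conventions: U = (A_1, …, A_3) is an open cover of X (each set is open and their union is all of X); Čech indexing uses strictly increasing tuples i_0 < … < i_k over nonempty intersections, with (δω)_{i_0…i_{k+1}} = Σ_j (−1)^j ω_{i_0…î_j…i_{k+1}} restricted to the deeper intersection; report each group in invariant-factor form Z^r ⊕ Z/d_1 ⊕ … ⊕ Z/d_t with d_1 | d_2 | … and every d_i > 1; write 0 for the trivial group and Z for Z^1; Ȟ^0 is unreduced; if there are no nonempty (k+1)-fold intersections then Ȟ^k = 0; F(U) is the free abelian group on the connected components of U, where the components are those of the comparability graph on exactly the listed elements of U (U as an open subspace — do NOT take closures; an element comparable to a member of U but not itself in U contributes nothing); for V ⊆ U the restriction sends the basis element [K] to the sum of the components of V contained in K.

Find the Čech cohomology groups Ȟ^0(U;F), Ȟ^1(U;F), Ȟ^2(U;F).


Ȟ^0 ≅ Z^5, Ȟ^1 ≅ 0, Ȟ^2 ≅ 0

intersection data:
  A12={f} A13={f,g} A23={b,f}
  A123={f}
components per intersection:
  A1: {a} {c,e,g} {f}
  A2: {b} {f}
  A3: {b} {d,h} {f} {g}
  A12: {f}
  A13: {f} {g}
  A23: {b} {f}
  A123: {f}
C dims 9,5,1; δ0: rk 4, SNF 1^4; δ1: rk 1, SNF 1^1
Ȟ^0 = (9 − 4) − 0 = 5, so Ȟ^0 ≅ Z^5
Ȟ^1 = (5 − 1) − 4 = 0, so Ȟ^1 ≅ 0
Ȟ^2 = (1 − 0) − 1 = 0, so Ȟ^2 ≅ 0


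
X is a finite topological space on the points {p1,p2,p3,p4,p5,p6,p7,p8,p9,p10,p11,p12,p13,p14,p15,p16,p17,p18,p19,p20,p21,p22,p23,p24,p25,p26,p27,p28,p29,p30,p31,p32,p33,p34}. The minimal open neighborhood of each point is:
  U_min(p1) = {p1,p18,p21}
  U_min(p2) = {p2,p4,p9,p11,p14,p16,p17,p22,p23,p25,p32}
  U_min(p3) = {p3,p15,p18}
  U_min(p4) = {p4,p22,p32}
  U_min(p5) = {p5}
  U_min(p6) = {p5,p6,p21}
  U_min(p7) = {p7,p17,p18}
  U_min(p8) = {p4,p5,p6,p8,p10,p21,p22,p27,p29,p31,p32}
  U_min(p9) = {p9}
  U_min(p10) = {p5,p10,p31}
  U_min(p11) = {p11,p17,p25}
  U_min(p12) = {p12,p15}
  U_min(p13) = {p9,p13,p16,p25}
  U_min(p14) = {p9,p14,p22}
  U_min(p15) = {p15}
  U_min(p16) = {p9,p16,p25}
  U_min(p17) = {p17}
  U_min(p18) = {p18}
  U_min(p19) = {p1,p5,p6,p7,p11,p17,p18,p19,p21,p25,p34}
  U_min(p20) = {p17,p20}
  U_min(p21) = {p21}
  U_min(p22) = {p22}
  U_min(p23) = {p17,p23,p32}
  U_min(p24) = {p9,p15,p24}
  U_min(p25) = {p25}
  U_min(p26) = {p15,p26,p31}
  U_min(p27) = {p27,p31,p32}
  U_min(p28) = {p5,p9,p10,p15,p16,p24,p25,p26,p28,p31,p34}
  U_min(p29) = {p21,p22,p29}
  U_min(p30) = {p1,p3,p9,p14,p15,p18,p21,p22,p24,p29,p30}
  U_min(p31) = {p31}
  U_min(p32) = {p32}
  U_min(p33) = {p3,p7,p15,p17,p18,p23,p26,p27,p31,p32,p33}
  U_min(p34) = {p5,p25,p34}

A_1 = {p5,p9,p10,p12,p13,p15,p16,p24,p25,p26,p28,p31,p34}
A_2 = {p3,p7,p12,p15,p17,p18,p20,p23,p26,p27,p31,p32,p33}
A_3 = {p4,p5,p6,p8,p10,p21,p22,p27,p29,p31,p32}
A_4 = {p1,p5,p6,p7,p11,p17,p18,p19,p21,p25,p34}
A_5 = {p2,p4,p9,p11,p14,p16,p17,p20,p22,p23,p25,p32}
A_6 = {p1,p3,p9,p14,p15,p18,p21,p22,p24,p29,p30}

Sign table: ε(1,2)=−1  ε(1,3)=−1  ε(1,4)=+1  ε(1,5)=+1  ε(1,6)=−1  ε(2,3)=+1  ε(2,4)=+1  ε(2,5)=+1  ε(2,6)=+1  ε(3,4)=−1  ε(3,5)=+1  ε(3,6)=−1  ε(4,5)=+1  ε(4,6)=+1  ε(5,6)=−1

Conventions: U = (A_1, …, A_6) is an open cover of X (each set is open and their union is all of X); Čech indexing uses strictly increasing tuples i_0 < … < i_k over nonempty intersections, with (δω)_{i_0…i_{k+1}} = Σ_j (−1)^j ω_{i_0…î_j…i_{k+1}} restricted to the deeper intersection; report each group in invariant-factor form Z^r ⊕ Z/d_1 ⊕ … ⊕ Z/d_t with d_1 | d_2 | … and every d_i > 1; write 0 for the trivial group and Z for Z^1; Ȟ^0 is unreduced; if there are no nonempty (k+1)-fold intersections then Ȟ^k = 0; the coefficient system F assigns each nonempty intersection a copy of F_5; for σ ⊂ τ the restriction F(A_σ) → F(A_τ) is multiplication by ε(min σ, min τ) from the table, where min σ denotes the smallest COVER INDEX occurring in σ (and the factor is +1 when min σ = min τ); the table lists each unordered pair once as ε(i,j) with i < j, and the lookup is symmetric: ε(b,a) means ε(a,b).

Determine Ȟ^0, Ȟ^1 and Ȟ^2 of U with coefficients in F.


nonempty overlaps:
  A12={p12,p15,p26,p31} A13={p5,p10,p31} A14={p5,p25,p34} A15={p9,p16,p25} A16={p9,p15,p24} A23={p27,p31,p32} A24={p7,p17,p18} A25={p17,p20,p23,p32} A26={p3,p15,p18} A34={p5,p6,p21} A35={p4,p22,p32} A36={p21,p22,p29} A45={p11,p17,p25} A46={p1,p18,p21} A56={p9,p14,p22}
  A123={p31} A126={p15} A134={p5} A145={p25} A156={p9} A235={p32} A245={p17} A246={p18} A346={p21} A356={p22}
C dims 6,15,10; δ0: rk_F5 6; δ1: rk_F5 9
degree 0: 6−6−0 = 0 → Ȟ^0 ≅ 0
degree 1: 15−9−6 = 0 → Ȟ^1 ≅ 0
degree 2: 10−0−9 = 1 → Ȟ^2 ≅ Z/5

Ȟ^0(U;F) ≅ 0, Ȟ^1(U;F) ≅ 0 and Ȟ^2(U;F) ≅ Z/5


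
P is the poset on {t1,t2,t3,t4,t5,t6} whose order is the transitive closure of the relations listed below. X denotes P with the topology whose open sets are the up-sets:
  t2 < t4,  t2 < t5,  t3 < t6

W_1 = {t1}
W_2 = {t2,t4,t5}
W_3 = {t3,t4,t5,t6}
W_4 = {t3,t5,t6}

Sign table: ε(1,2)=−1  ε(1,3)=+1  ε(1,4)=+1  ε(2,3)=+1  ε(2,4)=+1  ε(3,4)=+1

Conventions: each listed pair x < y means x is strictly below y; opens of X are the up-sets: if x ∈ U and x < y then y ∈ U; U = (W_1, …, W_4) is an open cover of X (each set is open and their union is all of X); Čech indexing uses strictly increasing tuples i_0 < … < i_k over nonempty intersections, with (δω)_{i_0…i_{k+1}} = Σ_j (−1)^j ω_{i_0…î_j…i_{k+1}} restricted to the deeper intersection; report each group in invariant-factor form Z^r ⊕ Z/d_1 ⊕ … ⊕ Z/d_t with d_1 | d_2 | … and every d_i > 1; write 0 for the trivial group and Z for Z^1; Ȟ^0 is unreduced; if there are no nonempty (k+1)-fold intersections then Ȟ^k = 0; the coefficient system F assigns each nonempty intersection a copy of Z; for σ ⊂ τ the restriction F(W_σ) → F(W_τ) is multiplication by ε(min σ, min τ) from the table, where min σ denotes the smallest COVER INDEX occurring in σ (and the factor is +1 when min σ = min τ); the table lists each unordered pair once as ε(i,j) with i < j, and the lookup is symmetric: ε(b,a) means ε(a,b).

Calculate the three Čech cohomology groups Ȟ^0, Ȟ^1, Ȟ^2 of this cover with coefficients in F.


cover nerve:
  W23={t4,t5} W24={t5} W34={t3,t5,t6}
  W234={t5}
C dims 4,3,1; δ0: rk 2, SNF 1^2; δ1: rk 1, SNF 1^1
Ȟ^0: (4−2)−0=2 ⇒ Z^2
Ȟ^1: (3−1)−2=0 ⇒ 0
Ȟ^2: (1−0)−1=0 ⇒ 0

Ȟ^0 = Z^2; Ȟ^1 = 0; Ȟ^2 = 0


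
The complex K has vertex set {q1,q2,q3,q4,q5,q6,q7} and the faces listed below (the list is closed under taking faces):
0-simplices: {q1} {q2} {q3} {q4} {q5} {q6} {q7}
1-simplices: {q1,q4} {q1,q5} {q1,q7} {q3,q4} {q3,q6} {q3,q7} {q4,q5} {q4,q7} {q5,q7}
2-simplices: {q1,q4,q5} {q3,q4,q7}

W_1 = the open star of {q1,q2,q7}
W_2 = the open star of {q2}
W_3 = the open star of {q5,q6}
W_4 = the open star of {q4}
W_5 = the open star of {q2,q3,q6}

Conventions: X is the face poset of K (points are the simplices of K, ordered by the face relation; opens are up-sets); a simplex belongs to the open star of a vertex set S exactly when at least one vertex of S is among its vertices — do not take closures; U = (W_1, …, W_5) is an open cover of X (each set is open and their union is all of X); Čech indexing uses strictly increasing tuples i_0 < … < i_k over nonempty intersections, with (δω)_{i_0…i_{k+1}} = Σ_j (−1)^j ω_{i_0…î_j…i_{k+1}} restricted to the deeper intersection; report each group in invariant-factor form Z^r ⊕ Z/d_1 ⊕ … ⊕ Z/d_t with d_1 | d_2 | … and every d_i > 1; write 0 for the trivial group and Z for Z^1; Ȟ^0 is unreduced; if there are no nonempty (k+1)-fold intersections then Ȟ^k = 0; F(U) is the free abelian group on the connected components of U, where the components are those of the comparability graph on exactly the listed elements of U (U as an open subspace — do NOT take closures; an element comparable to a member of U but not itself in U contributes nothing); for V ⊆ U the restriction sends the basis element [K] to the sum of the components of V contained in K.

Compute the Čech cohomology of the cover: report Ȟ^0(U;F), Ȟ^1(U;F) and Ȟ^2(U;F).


Ȟ^0(U;F) ≅ Z^2; Ȟ^1(U;F) ≅ Z^2; Ȟ^2(U;F) ≅ 0

cover nerve:
  W1={{q1},{q2},{q7},{q1,q4},{q1,q5},{q1,q7},{q3,q7},{q4,q7},{q5,q7},{q1,q4,q5},{q3,q4,q7}} W2={{q2}} W3={{q5},{q6},{q1,q5},{q3,q6},{q4,q5},{q5,q7},{q1,q4,q5}} W4={{q4},{q1,q4},{q3,q4},{q4,q5},{q4,q7},{q1,q4,q5},{q3,q4,q7}} W5={{q2},{q3},{q6},{q3,q4},{q3,q6},{q3,q7},{q3,q4,q7}}
  W12={{q2}} W13={{q1,q5},{q5,q7},{q1,q4,q5}} W14={{q1,q4},{q4,q7},{q1,q4,q5},{q3,q4,q7}} W15={{q2},{q3,q7},{q3,q4,q7}} W25={{q2}} W34={{q4,q5},{q1,q4,q5}} W35={{q6},{q3,q6}} W45={{q3,q4},{q3,q4,q7}}
  W125={{q2}} W134={{q1,q4,q5}} W145={{q3,q4,q7}}
components per intersection:
  W1: {{q1},{q7},{q1,q4},{q1,q5},{q1,q7},{q3,q7},{q4,q7},{q5,q7},{q1,q4,q5},{q3,q4,q7}} {{q2}}
  W2: {{q2}}
  W3: {{q5},{q1,q5},{q4,q5},{q5,q7},{q1,q4,q5}} {{q6},{q3,q6}}
  W4: {{q4},{q1,q4},{q3,q4},{q4,q5},{q4,q7},{q1,q4,q5},{q3,q4,q7}}
  W5: {{q2}} {{q3},{q6},{q3,q4},{q3,q6},{q3,q7},{q3,q4,q7}}
  W12: {{q2}}
  W13: {{q1,q5},{q1,q4,q5}} {{q5,q7}}
  W14: {{q1,q4},{q1,q4,q5}} {{q4,q7},{q3,q4,q7}}
  W15: {{q2}} {{q3,q7},{q3,q4,q7}}
  W25: {{q2}}
  W34: {{q4,q5},{q1,q4,q5}}
  W35: {{q6},{q3,q6}}
  W45: {{q3,q4},{q3,q4,q7}}
  W125: {{q2}}
  W134: {{q1,q4,q5}}
  W145: {{q3,q4,q7}}
C dims 8,11,3; δ0: rk 6, SNF 1^6; δ1: rk 3, SNF 1^3
Ȟ^0: (8−6)−0=2 ⇒ Z^2
Ȟ^1: (11−3)−6=2 ⇒ Z^2
Ȟ^2: (3−0)−3=0 ⇒ 0


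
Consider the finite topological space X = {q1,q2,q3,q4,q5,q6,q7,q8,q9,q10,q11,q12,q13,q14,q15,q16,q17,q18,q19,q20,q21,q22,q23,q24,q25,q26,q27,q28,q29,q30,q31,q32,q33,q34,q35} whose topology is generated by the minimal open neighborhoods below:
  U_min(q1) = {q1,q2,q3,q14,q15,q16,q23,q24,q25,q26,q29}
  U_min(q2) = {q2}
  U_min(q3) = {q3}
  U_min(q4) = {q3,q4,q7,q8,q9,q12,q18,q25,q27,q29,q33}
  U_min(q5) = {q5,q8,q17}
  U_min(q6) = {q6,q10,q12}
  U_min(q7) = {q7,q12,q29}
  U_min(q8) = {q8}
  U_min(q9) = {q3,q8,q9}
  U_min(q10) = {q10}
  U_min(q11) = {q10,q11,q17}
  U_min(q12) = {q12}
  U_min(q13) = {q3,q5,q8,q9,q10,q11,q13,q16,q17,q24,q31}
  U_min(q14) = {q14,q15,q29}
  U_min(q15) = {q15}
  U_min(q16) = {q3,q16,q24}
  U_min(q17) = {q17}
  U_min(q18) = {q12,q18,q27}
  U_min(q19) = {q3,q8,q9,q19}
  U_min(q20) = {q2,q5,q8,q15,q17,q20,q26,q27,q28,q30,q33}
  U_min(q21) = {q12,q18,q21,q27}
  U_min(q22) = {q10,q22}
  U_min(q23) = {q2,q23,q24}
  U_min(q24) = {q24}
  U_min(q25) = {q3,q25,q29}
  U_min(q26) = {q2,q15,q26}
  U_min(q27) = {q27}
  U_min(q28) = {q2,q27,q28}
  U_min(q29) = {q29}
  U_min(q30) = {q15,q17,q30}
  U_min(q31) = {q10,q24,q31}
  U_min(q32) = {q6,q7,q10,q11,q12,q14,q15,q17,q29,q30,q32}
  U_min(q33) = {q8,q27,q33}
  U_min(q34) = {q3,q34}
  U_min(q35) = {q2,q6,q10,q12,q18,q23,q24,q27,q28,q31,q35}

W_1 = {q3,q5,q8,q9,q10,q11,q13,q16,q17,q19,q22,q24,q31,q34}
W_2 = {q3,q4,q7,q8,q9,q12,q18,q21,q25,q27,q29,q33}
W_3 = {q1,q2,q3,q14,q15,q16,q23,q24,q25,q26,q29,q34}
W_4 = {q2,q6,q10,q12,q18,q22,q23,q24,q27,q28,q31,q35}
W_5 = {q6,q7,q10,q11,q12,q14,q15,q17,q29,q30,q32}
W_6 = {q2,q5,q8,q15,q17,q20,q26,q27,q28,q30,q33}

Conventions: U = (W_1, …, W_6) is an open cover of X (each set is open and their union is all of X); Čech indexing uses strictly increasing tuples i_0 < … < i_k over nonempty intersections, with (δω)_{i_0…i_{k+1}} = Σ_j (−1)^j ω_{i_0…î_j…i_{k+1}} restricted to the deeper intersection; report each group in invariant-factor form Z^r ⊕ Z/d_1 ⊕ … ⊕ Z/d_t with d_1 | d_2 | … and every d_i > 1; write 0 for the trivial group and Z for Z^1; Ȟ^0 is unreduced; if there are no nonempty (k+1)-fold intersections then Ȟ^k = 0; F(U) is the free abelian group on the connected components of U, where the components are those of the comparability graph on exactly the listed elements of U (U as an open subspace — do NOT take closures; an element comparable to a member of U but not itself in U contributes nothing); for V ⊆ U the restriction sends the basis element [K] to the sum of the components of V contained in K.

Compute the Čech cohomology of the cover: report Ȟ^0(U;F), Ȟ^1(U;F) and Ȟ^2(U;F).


Ȟ^0 = Z, Ȟ^1 = 0, Ȟ^2 = Z/2

cover nerve:
  W12={q3,q8,q9} W13={q3,q16,q24,q34} W14={q10,q22,q24,q31} W15={q10,q11,q17} W16={q5,q8,q17} W23={q3,q25,q29} W24={q12,q18,q27} W25={q7,q12,q29} W26={q8,q27,q33} W34={q2,q23,q24} W35={q14,q15,q29} W36={q2,q15,q26} W45={q6,q10,q12} W46={q2,q27,q28} W56={q15,q17,q30}
  W123={q3} W126={q8} W134={q24} W145={q10} W156={q17} W235={q29} W245={q12} W246={q27} W346={q2} W356={q15}
components per intersection:
  W1: {q3,q5,q8,q9,q10,q11,q13,q16,q17,q19,q22,q24,q31,q34}
  W2: {q3,q4,q7,q8,q9,q12,q18,q21,q25,q27,q29,q33}
  W3: {q1,q2,q3,q14,q15,q16,q23,q24,q25,q26,q29,q34}
  W4: {q2,q6,q10,q12,q18,q22,q23,q24,q27,q28,q31,q35}
  W5: {q6,q7,q10,q11,q12,q14,q15,q17,q29,q30,q32}
  W6: {q2,q5,q8,q15,q17,q20,q26,q27,q28,q30,q33}
  W12: {q3,q8,q9}
  W13: {q3,q16,q24,q34}
  W14: {q10,q22,q24,q31}
  W15: {q10,q11,q17}
  W16: {q5,q8,q17}
  W23: {q3,q25,q29}
  W24: {q12,q18,q27}
  W25: {q7,q12,q29}
  W26: {q8,q27,q33}
  W34: {q2,q23,q24}
  W35: {q14,q15,q29}
  W36: {q2,q15,q26}
  W45: {q6,q10,q12}
  W46: {q2,q27,q28}
  W56: {q15,q17,q30}
  W123: {q3}
  W126: {q8}
  W134: {q24}
  W145: {q10}
  W156: {q17}
  W235: {q29}
  W245: {q12}
  W246: {q27}
  W346: {q2}
  W356: {q15}
C dims 6,15,10; δ0: rk 5, SNF 1^5; δ1: rk 10, SNF 1^9·2
Ȟ^0: (6−5)−0=1 ⇒ Z
Ȟ^1: (15−10)−5=0 ⇒ 0
Ȟ^2: (10−0)−10=0 plus torsion [2] ⇒ Z/2


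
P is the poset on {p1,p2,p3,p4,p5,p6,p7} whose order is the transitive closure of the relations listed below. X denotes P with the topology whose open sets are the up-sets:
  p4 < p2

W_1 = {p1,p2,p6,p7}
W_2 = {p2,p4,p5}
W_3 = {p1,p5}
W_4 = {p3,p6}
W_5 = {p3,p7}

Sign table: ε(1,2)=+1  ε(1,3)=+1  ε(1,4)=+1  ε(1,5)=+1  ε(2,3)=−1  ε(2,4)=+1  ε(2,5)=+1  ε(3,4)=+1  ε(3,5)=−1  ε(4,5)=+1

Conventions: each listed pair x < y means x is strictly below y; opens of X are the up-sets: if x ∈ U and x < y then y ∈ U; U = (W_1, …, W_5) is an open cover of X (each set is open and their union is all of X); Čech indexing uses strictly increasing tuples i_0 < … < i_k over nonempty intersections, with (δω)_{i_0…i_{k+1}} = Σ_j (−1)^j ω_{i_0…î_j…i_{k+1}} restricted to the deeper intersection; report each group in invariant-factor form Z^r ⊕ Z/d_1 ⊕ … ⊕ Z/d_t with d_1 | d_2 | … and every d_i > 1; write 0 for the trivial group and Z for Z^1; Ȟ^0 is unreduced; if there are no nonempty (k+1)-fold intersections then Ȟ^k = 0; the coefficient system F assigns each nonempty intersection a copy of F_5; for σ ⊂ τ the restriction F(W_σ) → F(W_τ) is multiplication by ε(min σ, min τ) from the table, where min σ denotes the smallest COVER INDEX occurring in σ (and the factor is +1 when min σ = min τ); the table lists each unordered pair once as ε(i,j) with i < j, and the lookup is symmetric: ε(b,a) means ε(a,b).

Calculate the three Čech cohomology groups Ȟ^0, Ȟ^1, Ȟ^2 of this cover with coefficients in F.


cover nerve:
  W12={p2} W13={p1} W14={p6} W15={p7} W23={p5} W45={p3}
C dims 5,6; δ0: rk_F5 5
Ȟ^0: (5−5)−0=0 ⇒ 0
Ȟ^1: (6−0)−5=1 ⇒ Z/5
Ȟ^2: (0−0)−0=0 ⇒ 0

Ȟ^0(U;F) ≅ 0; Ȟ^1(U;F) ≅ Z/5; Ȟ^2(U;F) ≅ 0


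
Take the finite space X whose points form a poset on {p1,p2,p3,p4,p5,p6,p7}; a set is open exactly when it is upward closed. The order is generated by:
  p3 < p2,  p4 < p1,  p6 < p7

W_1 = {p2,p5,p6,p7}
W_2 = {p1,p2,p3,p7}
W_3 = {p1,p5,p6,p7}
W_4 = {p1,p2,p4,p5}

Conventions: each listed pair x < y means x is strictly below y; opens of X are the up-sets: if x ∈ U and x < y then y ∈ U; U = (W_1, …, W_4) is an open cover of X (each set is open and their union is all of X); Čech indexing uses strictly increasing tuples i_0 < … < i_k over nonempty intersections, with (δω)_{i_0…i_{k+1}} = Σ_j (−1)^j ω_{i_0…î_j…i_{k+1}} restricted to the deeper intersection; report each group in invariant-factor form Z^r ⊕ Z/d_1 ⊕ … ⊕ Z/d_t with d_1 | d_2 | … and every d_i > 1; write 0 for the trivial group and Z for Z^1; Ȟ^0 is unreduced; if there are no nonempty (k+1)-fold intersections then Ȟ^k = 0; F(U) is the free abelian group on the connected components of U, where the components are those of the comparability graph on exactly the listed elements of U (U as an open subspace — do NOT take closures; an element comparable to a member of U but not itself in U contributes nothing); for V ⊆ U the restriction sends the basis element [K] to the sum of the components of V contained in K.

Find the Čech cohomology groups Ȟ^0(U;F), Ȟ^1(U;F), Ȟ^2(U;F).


Ȟ^0 = Z^4; Ȟ^1 = 0; Ȟ^2 = 0

nonempty overlaps:
  W12={p2,p7} W13={p5,p6,p7} W14={p2,p5} W23={p1,p7} W24={p1,p2} W34={p1,p5}
  W123={p7} W124={p2} W134={p5} W234={p1}
components per intersection:
  W1: {p2} {p5} {p6,p7}
  W2: {p1} {p2,p3} {p7}
  W3: {p1} {p5} {p6,p7}
  W4: {p1,p4} {p2} {p5}
  W12: {p2} {p7}
  W13: {p5} {p6,p7}
  W14: {p2} {p5}
  W23: {p1} {p7}
  W24: {p1} {p2}
  W34: {p1} {p5}
  W123: {p7}
  W124: {p2}
  W134: {p5}
  W234: {p1}
C dims 12,12,4; δ0: rk 8, SNF 1^8; δ1: rk 4, SNF 1^4
degree 0: 12−8−0 = 4 → Ȟ^0 ≅ Z^4
degree 1: 12−4−8 = 0 → Ȟ^1 ≅ 0
degree 2: 4−0−4 = 0 → Ȟ^2 ≅ 0


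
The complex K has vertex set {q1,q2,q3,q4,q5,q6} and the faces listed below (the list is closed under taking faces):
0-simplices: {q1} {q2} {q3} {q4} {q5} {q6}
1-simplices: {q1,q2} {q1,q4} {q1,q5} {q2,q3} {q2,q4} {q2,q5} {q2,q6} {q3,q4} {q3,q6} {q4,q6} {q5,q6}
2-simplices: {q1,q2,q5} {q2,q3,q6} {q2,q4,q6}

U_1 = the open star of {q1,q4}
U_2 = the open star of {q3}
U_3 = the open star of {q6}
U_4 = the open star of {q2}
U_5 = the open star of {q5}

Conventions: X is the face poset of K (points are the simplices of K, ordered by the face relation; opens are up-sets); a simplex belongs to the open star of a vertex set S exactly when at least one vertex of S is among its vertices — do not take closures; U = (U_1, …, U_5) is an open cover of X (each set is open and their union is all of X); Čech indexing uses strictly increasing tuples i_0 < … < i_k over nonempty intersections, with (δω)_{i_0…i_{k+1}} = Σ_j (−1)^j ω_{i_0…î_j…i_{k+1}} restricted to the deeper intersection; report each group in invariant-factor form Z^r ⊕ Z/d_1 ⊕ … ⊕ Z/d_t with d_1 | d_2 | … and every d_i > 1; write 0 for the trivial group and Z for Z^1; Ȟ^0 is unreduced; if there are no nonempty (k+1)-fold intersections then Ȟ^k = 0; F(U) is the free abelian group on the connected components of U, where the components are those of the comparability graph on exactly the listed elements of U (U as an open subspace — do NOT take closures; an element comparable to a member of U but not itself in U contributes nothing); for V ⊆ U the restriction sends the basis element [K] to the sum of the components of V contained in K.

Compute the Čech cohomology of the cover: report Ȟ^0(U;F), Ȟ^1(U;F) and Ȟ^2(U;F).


Ȟ^0 ≅ Z,  Ȟ^1 ≅ Z^3,  Ȟ^2 ≅ 0

intersection data:
  U1={{q1},{q4},{q1,q2},{q1,q4},{q1,q5},{q2,q4},{q3,q4},{q4,q6},{q1,q2,q5},{q2,q4,q6}} U2={{q3},{q2,q3},{q3,q4},{q3,q6},{q2,q3,q6}} U3={{q6},{q2,q6},{q3,q6},{q4,q6},{q5,q6},{q2,q3,q6},{q2,q4,q6}} U4={{q2},{q1,q2},{q2,q3},{q2,q4},{q2,q5},{q2,q6},{q1,q2,q5},{q2,q3,q6},{q2,q4,q6}} U5={{q5},{q1,q5},{q2,q5},{q5,q6},{q1,q2,q5}}
  U12={{q3,q4}} U13={{q4,q6},{q2,q4,q6}} U14={{q1,q2},{q2,q4},{q1,q2,q5},{q2,q4,q6}} U15={{q1,q5},{q1,q2,q5}} U23={{q3,q6},{q2,q3,q6}} U24={{q2,q3},{q2,q3,q6}} U34={{q2,q6},{q2,q3,q6},{q2,q4,q6}} U35={{q5,q6}} U45={{q2,q5},{q1,q2,q5}}
  U134={{q2,q4,q6}} U145={{q1,q2,q5}} U234={{q2,q3,q6}}
components per intersection:
  U1: {{q1},{q4},{q1,q2},{q1,q4},{q1,q5},{q2,q4},{q3,q4},{q4,q6},{q1,q2,q5},{q2,q4,q6}}
  U2: {{q3},{q2,q3},{q3,q4},{q3,q6},{q2,q3,q6}}
  U3: {{q6},{q2,q6},{q3,q6},{q4,q6},{q5,q6},{q2,q3,q6},{q2,q4,q6}}
  U4: {{q2},{q1,q2},{q2,q3},{q2,q4},{q2,q5},{q2,q6},{q1,q2,q5},{q2,q3,q6},{q2,q4,q6}}
  U5: {{q5},{q1,q5},{q2,q5},{q5,q6},{q1,q2,q5}}
  U12: {{q3,q4}}
  U13: {{q4,q6},{q2,q4,q6}}
  U14: {{q1,q2},{q1,q2,q5}} {{q2,q4},{q2,q4,q6}}
  U15: {{q1,q5},{q1,q2,q5}}
  U23: {{q3,q6},{q2,q3,q6}}
  U24: {{q2,q3},{q2,q3,q6}}
  U34: {{q2,q6},{q2,q3,q6},{q2,q4,q6}}
  U35: {{q5,q6}}
  U45: {{q2,q5},{q1,q2,q5}}
  U134: {{q2,q4,q6}}
  U145: {{q1,q2,q5}}
  U234: {{q2,q3,q6}}
C dims 5,10,3; δ0: rk 4, SNF 1^4; δ1: rk 3, SNF 1^3
Ȟ^0 = (5 − 4) − 0 = 1, so Ȟ^0 ≅ Z
Ȟ^1 = (10 − 3) − 4 = 3, so Ȟ^1 ≅ Z^3
Ȟ^2 = (3 − 0) − 3 = 0, so Ȟ^2 ≅ 0


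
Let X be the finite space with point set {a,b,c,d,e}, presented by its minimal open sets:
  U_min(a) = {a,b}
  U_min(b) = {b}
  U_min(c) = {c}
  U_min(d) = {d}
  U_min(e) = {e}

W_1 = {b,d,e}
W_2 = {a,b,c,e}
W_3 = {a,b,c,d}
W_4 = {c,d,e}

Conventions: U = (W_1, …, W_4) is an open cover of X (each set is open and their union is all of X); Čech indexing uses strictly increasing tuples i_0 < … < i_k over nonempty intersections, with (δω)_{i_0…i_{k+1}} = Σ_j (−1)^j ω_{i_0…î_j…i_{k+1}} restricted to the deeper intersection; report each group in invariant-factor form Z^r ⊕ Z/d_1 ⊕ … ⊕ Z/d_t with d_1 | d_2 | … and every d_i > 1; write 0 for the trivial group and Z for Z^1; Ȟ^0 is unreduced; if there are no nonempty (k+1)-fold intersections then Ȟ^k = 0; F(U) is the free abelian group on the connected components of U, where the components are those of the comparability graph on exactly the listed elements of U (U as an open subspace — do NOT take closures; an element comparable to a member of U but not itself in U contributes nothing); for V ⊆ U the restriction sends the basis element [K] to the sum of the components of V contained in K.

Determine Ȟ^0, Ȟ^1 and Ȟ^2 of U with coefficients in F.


intersection data:
  W12={b,e} W13={b,d} W14={d,e} W23={a,b,c} W24={c,e} W34={c,d}
  W123={b} W124={e} W134={d} W234={c}
components per intersection:
  W1: {b} {d} {e}
  W2: {a,b} {c} {e}
  W3: {a,b} {c} {d}
  W4: {c} {d} {e}
  W12: {b} {e}
  W13: {b} {d}
  W14: {d} {e}
  W23: {a,b} {c}
  W24: {c} {e}
  W34: {c} {d}
  W123: {b}
  W124: {e}
  W134: {d}
  W234: {c}
C dims 12,12,4; δ0: rk 8, SNF 1^8; δ1: rk 4, SNF 1^4
Ȟ^0 = (12 − 8) − 0 = 4, so Ȟ^0 ≅ Z^4
Ȟ^1 = (12 − 4) − 8 = 0, so Ȟ^1 ≅ 0
Ȟ^2 = (4 − 0) − 4 = 0, so Ȟ^2 ≅ 0

Ȟ^0 ≅ Z^4, Ȟ^1 ≅ 0, Ȟ^2 ≅ 0


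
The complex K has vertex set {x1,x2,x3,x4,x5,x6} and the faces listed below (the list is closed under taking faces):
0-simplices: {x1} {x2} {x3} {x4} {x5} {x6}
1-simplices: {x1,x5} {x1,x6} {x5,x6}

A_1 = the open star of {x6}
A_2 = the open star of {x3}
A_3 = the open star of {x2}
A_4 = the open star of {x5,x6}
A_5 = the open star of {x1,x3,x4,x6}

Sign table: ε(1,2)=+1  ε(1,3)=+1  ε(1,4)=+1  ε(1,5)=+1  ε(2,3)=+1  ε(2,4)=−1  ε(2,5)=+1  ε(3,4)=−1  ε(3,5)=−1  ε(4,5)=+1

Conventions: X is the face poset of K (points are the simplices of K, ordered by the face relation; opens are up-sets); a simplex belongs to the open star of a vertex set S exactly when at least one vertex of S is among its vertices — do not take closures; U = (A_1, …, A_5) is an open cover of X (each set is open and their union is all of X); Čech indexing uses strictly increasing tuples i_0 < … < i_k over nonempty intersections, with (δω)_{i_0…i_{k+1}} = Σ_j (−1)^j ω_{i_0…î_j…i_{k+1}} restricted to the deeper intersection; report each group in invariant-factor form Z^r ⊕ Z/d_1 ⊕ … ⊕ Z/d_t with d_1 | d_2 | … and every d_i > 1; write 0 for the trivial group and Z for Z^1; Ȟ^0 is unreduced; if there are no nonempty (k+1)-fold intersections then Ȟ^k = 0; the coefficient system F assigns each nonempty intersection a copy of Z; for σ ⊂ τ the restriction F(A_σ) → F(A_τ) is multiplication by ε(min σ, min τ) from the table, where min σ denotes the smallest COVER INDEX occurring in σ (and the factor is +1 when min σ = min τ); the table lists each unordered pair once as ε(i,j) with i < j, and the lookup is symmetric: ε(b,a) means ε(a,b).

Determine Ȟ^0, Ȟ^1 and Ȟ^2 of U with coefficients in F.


Ȟ^0 ≅ Z^2; Ȟ^1 ≅ 0; Ȟ^2 ≅ 0

nerve simplices:
  A1={{x6},{x1,x6},{x5,x6}} A2={{x3}} A3={{x2}} A4={{x5},{x6},{x1,x5},{x1,x6},{x5,x6}} A5={{x1},{x3},{x4},{x6},{x1,x5},{x1,x6},{x5,x6}}
  A14={{x6},{x1,x6},{x5,x6}} A15={{x6},{x1,x6},{x5,x6}} A25={{x3}} A45={{x6},{x1,x5},{x1,x6},{x5,x6}}
  A145={{x6},{x1,x6},{x5,x6}}
C dims 5,4,1; δ0: rk 3, SNF 1^3; δ1: rk 1, SNF 1^1
degree 0: 5−3−0 = 2 → Ȟ^0 ≅ Z^2
degree 1: 4−1−3 = 0 → Ȟ^1 ≅ 0
degree 2: 1−0−1 = 0 → Ȟ^2 ≅ 0


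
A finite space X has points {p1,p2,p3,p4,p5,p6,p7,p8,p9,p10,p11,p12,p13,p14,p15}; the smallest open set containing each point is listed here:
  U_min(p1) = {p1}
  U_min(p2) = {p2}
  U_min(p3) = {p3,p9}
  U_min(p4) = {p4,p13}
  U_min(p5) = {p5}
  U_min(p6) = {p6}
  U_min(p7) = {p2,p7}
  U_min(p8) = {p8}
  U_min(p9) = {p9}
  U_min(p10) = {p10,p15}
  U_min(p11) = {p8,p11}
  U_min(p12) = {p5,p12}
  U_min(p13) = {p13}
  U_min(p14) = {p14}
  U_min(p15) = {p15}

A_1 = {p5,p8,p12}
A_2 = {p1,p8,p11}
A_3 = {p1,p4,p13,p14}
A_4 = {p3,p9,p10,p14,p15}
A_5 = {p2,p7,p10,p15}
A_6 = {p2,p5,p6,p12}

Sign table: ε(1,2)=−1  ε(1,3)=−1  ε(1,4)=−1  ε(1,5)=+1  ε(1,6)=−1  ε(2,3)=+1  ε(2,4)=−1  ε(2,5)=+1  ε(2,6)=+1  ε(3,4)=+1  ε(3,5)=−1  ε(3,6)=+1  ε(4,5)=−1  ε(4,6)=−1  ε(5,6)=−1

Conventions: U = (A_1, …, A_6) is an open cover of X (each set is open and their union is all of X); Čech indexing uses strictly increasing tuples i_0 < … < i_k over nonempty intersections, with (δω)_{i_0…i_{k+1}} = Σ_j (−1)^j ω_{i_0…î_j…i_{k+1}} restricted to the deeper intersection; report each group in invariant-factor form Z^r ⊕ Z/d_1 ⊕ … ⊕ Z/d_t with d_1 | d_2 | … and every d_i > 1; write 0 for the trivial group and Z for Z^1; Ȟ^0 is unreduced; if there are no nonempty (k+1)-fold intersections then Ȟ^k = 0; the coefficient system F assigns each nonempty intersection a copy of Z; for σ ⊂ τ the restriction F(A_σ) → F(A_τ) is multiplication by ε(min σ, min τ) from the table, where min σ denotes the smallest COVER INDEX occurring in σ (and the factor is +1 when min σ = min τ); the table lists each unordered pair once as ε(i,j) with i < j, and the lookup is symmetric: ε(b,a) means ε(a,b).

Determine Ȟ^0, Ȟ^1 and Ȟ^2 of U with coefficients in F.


nonempty overlaps:
  A12={p8} A16={p5,p12} A23={p1} A34={p14} A45={p10,p15} A56={p2}
C dims 6,6; δ0: rk 5, SNF 1^5
degree 0: 6−5−0 = 1 → Ȟ^0 ≅ Z
degree 1: 6−0−5 = 1 → Ȟ^1 ≅ Z
degree 2: 0−0−0 = 0 → Ȟ^2 ≅ 0

Ȟ^0 = Z, Ȟ^1 = Z, Ȟ^2 = 0


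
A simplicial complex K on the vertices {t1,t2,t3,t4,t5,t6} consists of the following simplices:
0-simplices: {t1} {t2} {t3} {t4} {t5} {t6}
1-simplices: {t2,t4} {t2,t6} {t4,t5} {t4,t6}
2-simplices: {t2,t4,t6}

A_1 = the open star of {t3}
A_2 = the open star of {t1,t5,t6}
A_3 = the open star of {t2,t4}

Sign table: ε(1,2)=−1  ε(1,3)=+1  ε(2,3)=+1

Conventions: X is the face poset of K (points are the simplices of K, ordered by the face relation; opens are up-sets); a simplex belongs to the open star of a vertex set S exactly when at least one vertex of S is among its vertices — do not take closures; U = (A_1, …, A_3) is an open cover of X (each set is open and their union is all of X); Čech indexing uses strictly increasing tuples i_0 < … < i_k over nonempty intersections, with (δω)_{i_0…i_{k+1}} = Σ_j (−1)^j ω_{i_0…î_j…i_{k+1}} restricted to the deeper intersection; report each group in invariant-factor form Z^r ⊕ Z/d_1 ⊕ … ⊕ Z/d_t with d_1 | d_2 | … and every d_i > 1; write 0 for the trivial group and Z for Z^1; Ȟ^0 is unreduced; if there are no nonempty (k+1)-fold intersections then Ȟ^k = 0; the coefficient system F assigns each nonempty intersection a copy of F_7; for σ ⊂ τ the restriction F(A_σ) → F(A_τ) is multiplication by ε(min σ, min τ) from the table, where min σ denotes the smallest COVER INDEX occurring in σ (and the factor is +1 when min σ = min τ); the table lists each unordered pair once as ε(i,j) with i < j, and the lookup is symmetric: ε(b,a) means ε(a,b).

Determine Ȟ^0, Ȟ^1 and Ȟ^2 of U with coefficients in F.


cover nerve:
  A1={{t3}} A2={{t1},{t5},{t6},{t2,t6},{t4,t5},{t4,t6},{t2,t4,t6}} A3={{t2},{t4},{t2,t4},{t2,t6},{t4,t5},{t4,t6},{t2,t4,t6}}
  A23={{t2,t6},{t4,t5},{t4,t6},{t2,t4,t6}}
C dims 3,1; δ0: rk_F7 1
Ȟ^0: (3−1)−0=2 ⇒ Z/7 ⊕ Z/7
Ȟ^1: (1−0)−1=0 ⇒ 0
Ȟ^2: (0−0)−0=0 ⇒ 0

Ȟ^0 ≅ Z/7 ⊕ Z/7,  Ȟ^1 ≅ 0,  Ȟ^2 ≅ 0


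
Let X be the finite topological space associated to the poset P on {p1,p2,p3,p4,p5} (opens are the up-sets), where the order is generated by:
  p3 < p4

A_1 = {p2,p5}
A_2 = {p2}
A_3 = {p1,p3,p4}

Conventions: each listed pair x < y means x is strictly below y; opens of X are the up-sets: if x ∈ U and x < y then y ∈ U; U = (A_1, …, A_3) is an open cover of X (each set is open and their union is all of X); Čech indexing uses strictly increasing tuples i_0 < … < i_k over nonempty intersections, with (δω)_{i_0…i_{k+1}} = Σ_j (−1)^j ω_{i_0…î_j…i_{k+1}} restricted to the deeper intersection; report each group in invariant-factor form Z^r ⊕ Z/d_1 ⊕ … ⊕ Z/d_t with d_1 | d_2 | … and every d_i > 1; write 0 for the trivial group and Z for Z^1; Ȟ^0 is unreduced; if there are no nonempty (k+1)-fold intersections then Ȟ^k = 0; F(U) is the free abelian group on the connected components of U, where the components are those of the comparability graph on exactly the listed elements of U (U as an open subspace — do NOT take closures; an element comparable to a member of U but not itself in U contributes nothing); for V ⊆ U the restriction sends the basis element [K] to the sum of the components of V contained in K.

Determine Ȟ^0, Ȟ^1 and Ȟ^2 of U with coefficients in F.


cover nerve:
  A12={p2}
components per intersection:
  A1: {p2} {p5}
  A2: {p2}
  A3: {p1} {p3,p4}
  A12: {p2}
C dims 5,1; δ0: rk 1, SNF 1^1
Ȟ^0: (5−1)−0=4 ⇒ Z^4
Ȟ^1: (1−0)−1=0 ⇒ 0
Ȟ^2: (0−0)−0=0 ⇒ 0

Ȟ^0 = Z^4; Ȟ^1 = 0; Ȟ^2 = 0


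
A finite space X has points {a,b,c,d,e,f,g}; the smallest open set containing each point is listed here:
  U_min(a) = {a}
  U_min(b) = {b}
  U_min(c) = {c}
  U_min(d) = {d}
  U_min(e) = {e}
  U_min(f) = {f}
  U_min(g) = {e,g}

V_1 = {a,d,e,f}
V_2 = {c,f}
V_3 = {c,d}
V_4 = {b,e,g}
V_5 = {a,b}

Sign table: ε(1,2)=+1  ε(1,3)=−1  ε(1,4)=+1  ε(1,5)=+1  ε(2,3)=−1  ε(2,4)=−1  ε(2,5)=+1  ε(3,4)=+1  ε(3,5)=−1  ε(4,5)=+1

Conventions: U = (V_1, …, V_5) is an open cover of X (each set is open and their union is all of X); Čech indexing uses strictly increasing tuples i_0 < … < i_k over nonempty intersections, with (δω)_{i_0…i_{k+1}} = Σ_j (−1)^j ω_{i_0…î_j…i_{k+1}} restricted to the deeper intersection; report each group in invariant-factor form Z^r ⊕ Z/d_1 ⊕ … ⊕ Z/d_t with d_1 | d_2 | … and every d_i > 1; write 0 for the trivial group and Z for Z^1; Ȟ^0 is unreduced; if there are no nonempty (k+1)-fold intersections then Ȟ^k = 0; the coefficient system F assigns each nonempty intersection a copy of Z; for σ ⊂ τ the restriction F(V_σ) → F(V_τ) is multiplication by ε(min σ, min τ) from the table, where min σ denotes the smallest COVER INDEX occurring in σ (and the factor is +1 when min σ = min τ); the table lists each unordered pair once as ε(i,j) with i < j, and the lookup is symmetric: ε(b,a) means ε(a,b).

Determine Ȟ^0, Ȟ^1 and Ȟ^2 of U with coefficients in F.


intersection data:
  V12={f} V13={d} V14={e} V15={a} V23={c} V45={b}
C dims 5,6; δ0: rk 4, SNF 1^4
Ȟ^0 = (5 − 4) − 0 = 1, so Ȟ^0 ≅ Z
Ȟ^1 = (6 − 0) − 4 = 2, so Ȟ^1 ≅ Z^2
Ȟ^2 = (0 − 0) − 0 = 0, so Ȟ^2 ≅ 0

Ȟ^0 ≅ Z,  Ȟ^1 ≅ Z^2,  Ȟ^2 ≅ 0


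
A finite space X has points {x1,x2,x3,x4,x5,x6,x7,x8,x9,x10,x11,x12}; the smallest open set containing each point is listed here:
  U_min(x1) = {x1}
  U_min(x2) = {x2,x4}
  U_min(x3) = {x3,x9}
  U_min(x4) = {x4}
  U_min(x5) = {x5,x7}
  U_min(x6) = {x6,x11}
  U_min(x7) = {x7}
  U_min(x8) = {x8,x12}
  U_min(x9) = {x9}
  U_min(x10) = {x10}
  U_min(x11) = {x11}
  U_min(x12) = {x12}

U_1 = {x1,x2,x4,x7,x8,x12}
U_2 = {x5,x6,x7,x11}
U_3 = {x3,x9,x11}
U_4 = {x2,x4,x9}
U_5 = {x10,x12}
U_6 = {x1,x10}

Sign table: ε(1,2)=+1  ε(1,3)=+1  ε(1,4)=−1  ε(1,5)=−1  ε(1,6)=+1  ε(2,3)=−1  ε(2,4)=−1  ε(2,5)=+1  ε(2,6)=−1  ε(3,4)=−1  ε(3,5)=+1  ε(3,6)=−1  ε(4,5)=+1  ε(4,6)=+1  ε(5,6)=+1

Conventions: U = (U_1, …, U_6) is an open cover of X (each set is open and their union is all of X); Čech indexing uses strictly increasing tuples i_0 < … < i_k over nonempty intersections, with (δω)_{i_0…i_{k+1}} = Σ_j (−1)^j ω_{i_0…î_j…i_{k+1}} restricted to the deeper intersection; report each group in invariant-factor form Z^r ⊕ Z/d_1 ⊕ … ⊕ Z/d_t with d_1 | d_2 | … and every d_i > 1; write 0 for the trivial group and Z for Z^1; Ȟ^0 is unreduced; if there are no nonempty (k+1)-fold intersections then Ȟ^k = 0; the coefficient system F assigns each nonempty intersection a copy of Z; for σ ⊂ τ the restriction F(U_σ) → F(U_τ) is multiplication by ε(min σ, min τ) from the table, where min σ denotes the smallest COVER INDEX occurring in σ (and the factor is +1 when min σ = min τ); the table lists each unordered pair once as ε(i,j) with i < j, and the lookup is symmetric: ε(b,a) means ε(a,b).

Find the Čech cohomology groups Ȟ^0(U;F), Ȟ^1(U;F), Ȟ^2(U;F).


cover nerve:
  U12={x7} U14={x2,x4} U15={x12} U16={x1} U23={x11} U34={x9} U56={x10}
C dims 6,7; δ0: rk 6, SNF 1^5·2
Ȟ^0: (6−6)−0=0 ⇒ 0
Ȟ^1: (7−0)−6=1 plus torsion [2] ⇒ Z ⊕ Z/2
Ȟ^2: (0−0)−0=0 ⇒ 0

Ȟ^0 ≅ 0, Ȟ^1 ≅ Z ⊕ Z/2, Ȟ^2 ≅ 0


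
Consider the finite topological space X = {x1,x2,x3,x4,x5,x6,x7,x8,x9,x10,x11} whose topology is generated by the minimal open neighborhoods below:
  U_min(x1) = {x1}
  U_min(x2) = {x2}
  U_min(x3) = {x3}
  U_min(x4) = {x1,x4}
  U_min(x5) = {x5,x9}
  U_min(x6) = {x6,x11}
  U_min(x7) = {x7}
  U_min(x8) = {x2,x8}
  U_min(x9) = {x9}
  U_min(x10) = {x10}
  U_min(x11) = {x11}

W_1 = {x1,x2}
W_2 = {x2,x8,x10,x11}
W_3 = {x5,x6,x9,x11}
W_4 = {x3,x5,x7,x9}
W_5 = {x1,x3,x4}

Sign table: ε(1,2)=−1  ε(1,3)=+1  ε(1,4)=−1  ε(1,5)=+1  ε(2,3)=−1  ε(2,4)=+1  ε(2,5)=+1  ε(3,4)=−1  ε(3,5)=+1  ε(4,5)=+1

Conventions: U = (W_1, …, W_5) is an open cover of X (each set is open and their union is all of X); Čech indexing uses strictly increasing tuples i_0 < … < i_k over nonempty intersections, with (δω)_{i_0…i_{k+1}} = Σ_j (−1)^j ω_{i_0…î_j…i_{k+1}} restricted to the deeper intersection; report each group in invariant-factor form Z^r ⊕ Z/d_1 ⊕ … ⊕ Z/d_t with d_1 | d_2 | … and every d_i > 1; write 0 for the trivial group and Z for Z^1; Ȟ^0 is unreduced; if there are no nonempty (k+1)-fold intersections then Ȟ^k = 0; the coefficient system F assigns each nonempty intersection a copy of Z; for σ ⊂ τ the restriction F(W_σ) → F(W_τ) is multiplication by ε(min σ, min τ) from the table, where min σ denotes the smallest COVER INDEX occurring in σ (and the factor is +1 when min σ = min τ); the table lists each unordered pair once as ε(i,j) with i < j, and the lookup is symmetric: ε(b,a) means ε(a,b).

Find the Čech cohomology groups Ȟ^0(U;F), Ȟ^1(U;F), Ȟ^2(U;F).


Ȟ^0 ≅ 0; Ȟ^1 ≅ Z/2; Ȟ^2 ≅ 0

intersection data:
  W12={x2} W15={x1} W23={x11} W34={x5,x9} W45={x3}
C dims 5,5; δ0: rk 5, SNF 1^4·2
Ȟ^0 = (5 − 5) − 0 = 0, so Ȟ^0 ≅ 0
Ȟ^1 = (5 − 0) − 5 = 0 plus torsion [2], so Ȟ^1 ≅ Z/2
Ȟ^2 = (0 − 0) − 0 = 0, so Ȟ^2 ≅ 0


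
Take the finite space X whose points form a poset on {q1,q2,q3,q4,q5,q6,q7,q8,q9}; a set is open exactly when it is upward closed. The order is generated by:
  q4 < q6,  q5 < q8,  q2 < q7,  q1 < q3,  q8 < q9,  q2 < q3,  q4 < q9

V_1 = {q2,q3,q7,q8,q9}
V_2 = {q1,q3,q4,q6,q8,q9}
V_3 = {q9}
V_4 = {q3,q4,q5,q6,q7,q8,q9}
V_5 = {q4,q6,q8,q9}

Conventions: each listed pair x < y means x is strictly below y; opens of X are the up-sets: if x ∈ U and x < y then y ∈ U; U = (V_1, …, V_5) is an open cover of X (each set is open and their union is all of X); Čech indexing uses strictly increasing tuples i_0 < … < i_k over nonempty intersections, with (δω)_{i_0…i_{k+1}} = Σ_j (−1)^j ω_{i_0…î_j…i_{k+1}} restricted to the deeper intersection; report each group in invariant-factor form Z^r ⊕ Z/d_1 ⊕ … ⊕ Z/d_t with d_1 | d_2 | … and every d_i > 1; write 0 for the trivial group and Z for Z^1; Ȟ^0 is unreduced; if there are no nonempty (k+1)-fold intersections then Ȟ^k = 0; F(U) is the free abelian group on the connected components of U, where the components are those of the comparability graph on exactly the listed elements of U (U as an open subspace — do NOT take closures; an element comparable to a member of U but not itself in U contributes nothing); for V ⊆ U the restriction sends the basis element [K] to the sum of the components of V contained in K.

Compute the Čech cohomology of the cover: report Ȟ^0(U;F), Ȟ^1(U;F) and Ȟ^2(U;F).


nerve simplices:
  V12={q3,q8,q9} V13={q9} V14={q3,q7,q8,q9} V15={q8,q9} V23={q9} V24={q3,q4,q6,q8,q9} V25={q4,q6,q8,q9} V34={q9} V35={q9} V45={q4,q6,q8,q9}
  V123={q9} V124={q3,q8,q9} V125={q8,q9} V134={q9} V135={q9} V145={q8,q9} V234={q9} V235={q9} V245={q4,q6,q8,q9} V345={q9}
  V1234={q9} V1235={q9} V1245={q8,q9} V1345={q9} V2345={q9}
  V12345={q9}
components per intersection:
  V1: {q2,q3,q7} {q8,q9}
  V2: {q1,q3} {q4,q6,q8,q9}
  V3: {q9}
  V4: {q3} {q4,q5,q6,q8,q9} {q7}
  V5: {q4,q6,q8,q9}
  V12: {q3} {q8,q9}
  V13: {q9}
  V14: {q3} {q7} {q8,q9}
  V15: {q8,q9}
  V23: {q9}
  V24: {q3} {q4,q6,q8,q9}
  V25: {q4,q6,q8,q9}
  V34: {q9}
  V35: {q9}
  V45: {q4,q6,q8,q9}
  V123: {q9}
  V124: {q3} {q8,q9}
  V125: {q8,q9}
  V134: {q9}
  V135: {q9}
  V145: {q8,q9}
  V234: {q9}
  V235: {q9}
  V245: {q4,q6,q8,q9}
  V345: {q9}
  V1234: {q9}
  V1235: {q9}
  V1245: {q8,q9}
  V1345: {q9}
  V2345: {q9}
  V12345: {q9}
C dims 9,14,11,5; δ0: rk 7, SNF 1^7; δ1: rk 7, SNF 1^7; δ2: rk 4, SNF 1^4
degree 0: 9−7−0 = 2 → Ȟ^0 ≅ Z^2
degree 1: 14−7−7 = 0 → Ȟ^1 ≅ 0
degree 2: 11−4−7 = 0 → Ȟ^2 ≅ 0

Ȟ^0(U;F) ≅ Z^2,  Ȟ^1(U;F) ≅ 0,  Ȟ^2(U;F) ≅ 0


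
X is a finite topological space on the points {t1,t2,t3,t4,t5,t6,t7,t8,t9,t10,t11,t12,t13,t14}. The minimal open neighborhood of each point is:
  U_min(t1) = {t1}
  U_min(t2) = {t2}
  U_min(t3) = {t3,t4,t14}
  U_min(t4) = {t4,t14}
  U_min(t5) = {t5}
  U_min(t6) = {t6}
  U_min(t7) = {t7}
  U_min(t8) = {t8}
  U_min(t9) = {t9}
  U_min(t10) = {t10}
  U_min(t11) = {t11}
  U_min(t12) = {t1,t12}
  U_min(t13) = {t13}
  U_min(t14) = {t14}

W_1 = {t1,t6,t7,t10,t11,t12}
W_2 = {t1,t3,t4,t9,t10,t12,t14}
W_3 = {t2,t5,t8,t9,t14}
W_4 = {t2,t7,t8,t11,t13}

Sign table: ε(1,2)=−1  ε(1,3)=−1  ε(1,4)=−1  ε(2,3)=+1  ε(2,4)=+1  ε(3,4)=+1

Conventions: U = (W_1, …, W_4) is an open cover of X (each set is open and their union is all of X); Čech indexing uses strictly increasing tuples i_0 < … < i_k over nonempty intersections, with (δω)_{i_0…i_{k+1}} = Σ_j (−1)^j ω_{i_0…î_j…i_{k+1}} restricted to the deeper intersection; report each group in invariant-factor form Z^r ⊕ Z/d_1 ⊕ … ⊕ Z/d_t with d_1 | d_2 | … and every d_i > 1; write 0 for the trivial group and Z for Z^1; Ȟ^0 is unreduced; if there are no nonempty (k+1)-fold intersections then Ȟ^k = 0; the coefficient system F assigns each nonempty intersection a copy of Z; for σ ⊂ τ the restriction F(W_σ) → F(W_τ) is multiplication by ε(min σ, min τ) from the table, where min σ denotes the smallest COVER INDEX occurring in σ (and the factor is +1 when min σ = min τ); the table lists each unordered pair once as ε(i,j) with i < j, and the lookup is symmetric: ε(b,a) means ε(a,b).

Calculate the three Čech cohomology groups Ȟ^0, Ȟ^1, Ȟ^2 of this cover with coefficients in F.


nerve simplices:
  W12={t1,t10,t12} W14={t7,t11} W23={t9,t14} W34={t2,t8}
C dims 4,4; δ0: rk 3, SNF 1^3
degree 0: 4−3−0 = 1 → Ȟ^0 ≅ Z
degree 1: 4−0−3 = 1 → Ȟ^1 ≅ Z
degree 2: 0−0−0 = 0 → Ȟ^2 ≅ 0

Ȟ^0 = Z,  Ȟ^1 = Z,  Ȟ^2 = 0
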